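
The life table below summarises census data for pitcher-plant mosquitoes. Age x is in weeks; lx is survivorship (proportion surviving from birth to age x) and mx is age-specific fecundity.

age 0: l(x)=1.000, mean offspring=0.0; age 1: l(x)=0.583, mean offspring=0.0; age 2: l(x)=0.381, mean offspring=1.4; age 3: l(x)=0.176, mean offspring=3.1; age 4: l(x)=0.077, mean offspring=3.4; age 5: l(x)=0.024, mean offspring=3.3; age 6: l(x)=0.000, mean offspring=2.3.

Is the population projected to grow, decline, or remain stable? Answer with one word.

growing

R0 = Σ lx·mx = 0 + 0 + 0.5334 + 0.5456 + 0.2618 + 0.0792 + 0 = 1.42
R0 > 1, so the population is growing.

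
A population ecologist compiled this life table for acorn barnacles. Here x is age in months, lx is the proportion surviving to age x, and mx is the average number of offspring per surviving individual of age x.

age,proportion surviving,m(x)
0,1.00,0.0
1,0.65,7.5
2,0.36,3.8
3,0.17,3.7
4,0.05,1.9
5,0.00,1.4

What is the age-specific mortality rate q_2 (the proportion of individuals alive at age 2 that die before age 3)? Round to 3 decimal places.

0.528

q_2 = (l_2 − l_3) / l_2 = (0.36 − 0.17) / 0.36
     = 0.19 / 0.36 = 0.527778… → 0.528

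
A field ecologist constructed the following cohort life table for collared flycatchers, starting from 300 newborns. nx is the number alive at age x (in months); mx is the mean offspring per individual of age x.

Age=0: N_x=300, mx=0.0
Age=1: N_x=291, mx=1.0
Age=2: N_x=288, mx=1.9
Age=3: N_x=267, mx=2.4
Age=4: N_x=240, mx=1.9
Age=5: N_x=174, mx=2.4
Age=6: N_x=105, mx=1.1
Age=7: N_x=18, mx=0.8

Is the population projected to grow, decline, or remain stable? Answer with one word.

growing

lx = nx/n0 = nx/300: 1, 0.97, 0.96, 0.89, 0.8, 0.58, 0.35, 0.06
R0 = Σ lx·mx = 0 + 0.97 + 1.824 + 2.136 + 1.52 + 1.392 + 0.385 + 0.048 = 8.275
R0 > 1, so the population is growing.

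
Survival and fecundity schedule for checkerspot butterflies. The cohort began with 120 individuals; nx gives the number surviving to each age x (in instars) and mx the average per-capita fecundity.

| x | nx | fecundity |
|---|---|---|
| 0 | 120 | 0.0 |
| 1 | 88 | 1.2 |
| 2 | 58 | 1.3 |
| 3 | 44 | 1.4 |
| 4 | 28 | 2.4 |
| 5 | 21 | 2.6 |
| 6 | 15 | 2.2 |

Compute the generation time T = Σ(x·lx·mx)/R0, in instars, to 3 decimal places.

2.972

lx = nx/n0 = nx/120: 1, 0.73333…, 0.48333…, 0.36667…, 0.23333…, 0.175, 0.125
lx·mx: 0, 0.88…, 0.628333…, 0.513333…, 0.56…, 0.455, 0.275 → R0 = 3.311667…
x·lx·mx: 0, 0.88…, 1.256667…, 1.54…, 2.24…, 2.275, 1.65 → Σ = 9.841667…
T = 9.841667… / 3.311667… = 2.971817… → 2.972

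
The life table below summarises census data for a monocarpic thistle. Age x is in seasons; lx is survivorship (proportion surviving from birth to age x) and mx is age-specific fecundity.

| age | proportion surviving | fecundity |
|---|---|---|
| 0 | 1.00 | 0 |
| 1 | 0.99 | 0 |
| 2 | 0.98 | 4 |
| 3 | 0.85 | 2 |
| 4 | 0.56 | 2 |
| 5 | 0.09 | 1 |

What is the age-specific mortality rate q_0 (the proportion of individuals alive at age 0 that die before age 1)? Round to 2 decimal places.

q_0 = (l_0 − l_1) / l_0 = (1 − 0.99) / 1
     = 0.01 / 1 = 0.01 → 0.01

0.01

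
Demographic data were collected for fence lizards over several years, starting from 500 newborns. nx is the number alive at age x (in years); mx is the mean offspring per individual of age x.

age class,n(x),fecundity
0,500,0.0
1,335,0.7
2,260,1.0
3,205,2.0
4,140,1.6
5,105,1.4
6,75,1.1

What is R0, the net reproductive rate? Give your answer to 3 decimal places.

2.716

lx = nx/n0 = nx/500: 1, 0.67, 0.52, 0.41, 0.28, 0.21, 0.15
lx·mx by age: 0, 0.469, 0.52, 0.82, 0.448, 0.294, 0.165
R0 = Σ lx·mx = 2.716 → 2.716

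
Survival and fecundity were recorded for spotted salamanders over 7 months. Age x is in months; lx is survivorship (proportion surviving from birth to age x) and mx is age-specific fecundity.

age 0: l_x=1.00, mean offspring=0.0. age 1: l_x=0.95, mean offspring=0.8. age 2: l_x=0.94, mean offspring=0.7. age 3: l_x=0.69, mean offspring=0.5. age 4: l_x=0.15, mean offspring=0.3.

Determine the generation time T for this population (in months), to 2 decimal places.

lx·mx: 0, 0.76, 0.658, 0.345, 0.045 → R0 = 1.808
x·lx·mx: 0, 0.76, 1.316, 1.035, 0.18 → Σ = 3.291
T = 3.291 / 1.808 = 1.820243… → 1.82

1.82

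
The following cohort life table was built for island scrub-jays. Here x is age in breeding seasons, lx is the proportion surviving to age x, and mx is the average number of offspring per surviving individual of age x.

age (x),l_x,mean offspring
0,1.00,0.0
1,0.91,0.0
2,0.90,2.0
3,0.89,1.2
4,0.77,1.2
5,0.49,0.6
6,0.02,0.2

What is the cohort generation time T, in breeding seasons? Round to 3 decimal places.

2.933

lx·mx: 0, 0, 1.8, 1.068, 0.924, 0.294, 0.004 → R0 = 4.09
x·lx·mx: 0, 0, 3.6, 3.204, 3.696, 1.47, 0.024 → Σ = 11.994
T = 11.994 / 4.09 = 2.932518… → 2.933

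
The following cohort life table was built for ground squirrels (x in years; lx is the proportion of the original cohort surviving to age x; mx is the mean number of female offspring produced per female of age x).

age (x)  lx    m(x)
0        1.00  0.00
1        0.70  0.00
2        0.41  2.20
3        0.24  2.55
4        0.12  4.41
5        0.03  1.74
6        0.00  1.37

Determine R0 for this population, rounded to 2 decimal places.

lx·mx by age: 0, 0, 0.902, 0.612, 0.5292, 0.0522, 0
R0 = Σ lx·mx = 2.0954 → 2.10

2.10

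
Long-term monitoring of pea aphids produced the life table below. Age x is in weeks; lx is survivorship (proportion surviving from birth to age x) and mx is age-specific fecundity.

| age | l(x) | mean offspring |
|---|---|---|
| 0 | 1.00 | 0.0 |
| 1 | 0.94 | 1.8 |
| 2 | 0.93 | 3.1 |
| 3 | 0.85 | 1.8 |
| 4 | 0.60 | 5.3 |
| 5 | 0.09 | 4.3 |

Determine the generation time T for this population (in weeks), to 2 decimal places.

2.76

lx·mx: 0, 1.692, 2.883, 1.53, 3.18, 0.387 → R0 = 9.672
x·lx·mx: 0, 1.692, 5.766, 4.59, 12.72, 1.935 → Σ = 26.703
T = 26.703 / 9.672 = 2.760856… → 2.76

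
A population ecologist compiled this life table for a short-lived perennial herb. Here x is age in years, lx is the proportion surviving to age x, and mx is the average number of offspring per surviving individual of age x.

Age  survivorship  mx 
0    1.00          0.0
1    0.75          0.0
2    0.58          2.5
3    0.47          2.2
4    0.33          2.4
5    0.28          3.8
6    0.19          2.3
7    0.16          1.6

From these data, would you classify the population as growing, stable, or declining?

growing

R0 = Σ lx·mx = 0 + 0 + 1.45 + 1.034 + 0.792 + 1.064 + 0.437 + 0.256 = 5.033
R0 > 1, so the population is growing.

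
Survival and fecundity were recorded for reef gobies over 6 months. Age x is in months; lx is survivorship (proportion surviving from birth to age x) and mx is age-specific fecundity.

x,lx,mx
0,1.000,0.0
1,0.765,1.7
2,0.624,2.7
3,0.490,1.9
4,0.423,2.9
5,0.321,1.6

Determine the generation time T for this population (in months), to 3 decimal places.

lx·mx: 0, 1.3005, 1.6848, 0.931, 1.2267, 0.5136 → R0 = 5.6566
x·lx·mx: 0, 1.3005, 3.3696, 2.793, 4.9068, 2.568 → Σ = 14.9379
T = 14.9379 / 5.6566 = 2.640791… → 2.641

2.641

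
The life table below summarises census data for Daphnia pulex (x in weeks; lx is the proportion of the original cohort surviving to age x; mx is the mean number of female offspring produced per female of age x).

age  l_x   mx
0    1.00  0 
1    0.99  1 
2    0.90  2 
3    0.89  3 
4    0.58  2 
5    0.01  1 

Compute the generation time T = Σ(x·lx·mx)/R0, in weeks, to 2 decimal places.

lx·mx: 0, 0.99, 1.8, 2.67, 1.16, 0.01 → R0 = 6.63
x·lx·mx: 0, 0.99, 3.6, 8.01, 4.64, 0.05 → Σ = 17.29
T = 17.29 / 6.63 = 2.607843… → 2.61

2.61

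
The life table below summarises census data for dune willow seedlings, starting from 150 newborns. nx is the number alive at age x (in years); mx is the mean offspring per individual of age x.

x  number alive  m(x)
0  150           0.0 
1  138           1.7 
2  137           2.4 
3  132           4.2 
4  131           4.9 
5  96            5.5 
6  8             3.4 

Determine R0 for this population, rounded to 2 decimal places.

lx = nx/n0 = nx/150: 1, 0.92, 0.91333…, 0.88, 0.87333…, 0.64, 0.05333…
lx·mx by age: 0, 1.564, 2.192…, 3.696, 4.279333…, 3.52, 0.181333…
R0 = Σ lx·mx = 15.432667… → 15.43

15.43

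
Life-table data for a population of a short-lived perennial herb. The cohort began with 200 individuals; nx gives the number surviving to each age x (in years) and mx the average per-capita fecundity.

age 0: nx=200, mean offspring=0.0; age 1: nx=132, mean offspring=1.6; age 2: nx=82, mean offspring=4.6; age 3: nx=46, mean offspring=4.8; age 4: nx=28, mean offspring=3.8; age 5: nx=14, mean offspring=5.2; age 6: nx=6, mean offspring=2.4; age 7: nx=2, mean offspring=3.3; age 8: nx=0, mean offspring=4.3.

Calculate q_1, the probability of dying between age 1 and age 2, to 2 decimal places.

0.38

lx = nx/n0 = nx/200: 1, 0.66, 0.41, 0.23, 0.14, 0.07, 0.03, 0.01, 0
q_1 = (l_1 − l_2) / l_1 = (0.66 − 0.41) / 0.66
     = 0.25 / 0.66 = 0.378788… → 0.38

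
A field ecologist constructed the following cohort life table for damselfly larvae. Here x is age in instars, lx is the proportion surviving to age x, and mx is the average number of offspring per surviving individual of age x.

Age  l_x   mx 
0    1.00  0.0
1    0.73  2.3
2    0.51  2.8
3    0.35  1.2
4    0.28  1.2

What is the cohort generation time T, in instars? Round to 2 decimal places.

lx·mx: 0, 1.679, 1.428, 0.42, 0.336 → R0 = 3.863
x·lx·mx: 0, 1.679, 2.856, 1.26, 1.344 → Σ = 7.139
T = 7.139 / 3.863 = 1.848046… → 1.85

1.85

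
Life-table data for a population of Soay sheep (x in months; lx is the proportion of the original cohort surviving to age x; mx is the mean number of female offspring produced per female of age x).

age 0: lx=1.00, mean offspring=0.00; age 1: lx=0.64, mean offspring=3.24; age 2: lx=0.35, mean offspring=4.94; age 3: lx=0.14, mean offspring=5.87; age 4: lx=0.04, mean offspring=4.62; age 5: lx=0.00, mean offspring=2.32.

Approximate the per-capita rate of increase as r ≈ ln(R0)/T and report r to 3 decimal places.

0.865

R0 = Σ lx·mx = 0 + 2.0736 + 1.729 + 0.8218 + 0.1848 + 0 = 4.8092
Σ x·lx·mx = 8.7362; T = 8.7362/4.8092 = 1.81656…
r ≈ ln(R0)/T = ln(4.8092)/1.81656… = 0.86456… → 0.865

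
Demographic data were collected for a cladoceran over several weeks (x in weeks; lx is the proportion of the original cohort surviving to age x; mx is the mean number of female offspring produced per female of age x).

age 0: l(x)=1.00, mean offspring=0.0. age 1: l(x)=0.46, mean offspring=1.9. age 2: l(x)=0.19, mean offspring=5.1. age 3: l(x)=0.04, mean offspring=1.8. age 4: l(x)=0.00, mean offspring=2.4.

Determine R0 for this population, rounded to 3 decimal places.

1.915

lx·mx by age: 0, 0.874, 0.969, 0.072, 0
R0 = Σ lx·mx = 1.915 → 1.915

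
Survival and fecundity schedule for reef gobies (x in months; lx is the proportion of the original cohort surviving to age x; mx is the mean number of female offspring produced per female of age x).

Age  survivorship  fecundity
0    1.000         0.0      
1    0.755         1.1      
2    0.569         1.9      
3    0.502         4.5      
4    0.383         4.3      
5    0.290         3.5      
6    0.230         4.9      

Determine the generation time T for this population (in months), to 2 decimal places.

lx·mx: 0, 0.8305, 1.0811, 2.259, 1.6469, 1.015, 1.127 → R0 = 7.9595
x·lx·mx: 0, 0.8305, 2.1622, 6.777, 6.5876, 5.075, 6.762 → Σ = 28.1943
T = 28.1943 / 7.9595 = 3.54222… → 3.54

3.54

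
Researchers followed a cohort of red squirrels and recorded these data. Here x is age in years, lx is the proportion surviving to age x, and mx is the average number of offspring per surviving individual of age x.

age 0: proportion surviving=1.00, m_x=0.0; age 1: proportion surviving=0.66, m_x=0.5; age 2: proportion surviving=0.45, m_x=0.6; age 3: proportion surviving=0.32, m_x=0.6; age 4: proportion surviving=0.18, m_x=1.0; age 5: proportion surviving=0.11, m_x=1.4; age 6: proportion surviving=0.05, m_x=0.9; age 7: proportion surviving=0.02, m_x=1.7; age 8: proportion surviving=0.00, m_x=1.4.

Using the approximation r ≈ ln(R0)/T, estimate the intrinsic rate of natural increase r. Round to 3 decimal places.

R0 = Σ lx·mx = 0 + 0.33 + 0.27 + 0.192 + 0.18 + 0.154 + 0.045 + 0.034 + 0 = 1.205
Σ x·lx·mx = 3.444; T = 3.444/1.205 = 2.85809…
r ≈ ln(R0)/T = ln(1.205)/2.85809… = 0.06525… → 0.065

0.065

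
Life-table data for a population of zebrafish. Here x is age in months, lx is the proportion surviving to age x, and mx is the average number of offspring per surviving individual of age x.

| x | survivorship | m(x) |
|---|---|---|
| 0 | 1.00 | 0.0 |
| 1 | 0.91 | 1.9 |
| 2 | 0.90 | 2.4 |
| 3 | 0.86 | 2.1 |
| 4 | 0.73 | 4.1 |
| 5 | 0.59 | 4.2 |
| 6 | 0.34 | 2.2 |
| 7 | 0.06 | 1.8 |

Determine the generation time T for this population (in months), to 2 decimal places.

lx·mx: 0, 1.729, 2.16, 1.806, 2.993, 2.478, 0.748, 0.108 → R0 = 12.022
x·lx·mx: 0, 1.729, 4.32, 5.418, 11.972, 12.39, 4.488, 0.756 → Σ = 41.073
T = 41.073 / 12.022 = 3.416486… → 3.42

3.42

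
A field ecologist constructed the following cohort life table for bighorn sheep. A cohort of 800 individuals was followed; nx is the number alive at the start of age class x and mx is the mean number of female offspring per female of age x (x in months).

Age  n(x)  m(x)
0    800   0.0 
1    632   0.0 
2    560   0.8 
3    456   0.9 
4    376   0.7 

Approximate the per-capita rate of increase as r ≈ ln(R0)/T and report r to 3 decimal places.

0.119

lx = nx/n0 = nx/800: 1, 0.79, 0.7, 0.57, 0.47
R0 = Σ lx·mx = 0 + 0 + 0.56 + 0.513 + 0.329 = 1.402
Σ x·lx·mx = 3.975; T = 3.975/1.402 = 2.83524…
r ≈ ln(R0)/T = ln(1.402)/2.83524… = 0.11918… → 0.119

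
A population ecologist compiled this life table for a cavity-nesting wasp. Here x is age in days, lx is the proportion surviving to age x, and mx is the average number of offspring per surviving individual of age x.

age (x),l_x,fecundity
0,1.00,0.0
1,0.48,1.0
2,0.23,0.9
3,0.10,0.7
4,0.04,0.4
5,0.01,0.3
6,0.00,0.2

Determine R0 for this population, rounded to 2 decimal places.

lx·mx by age: 0, 0.48, 0.207, 0.07, 0.016, 0.003, 0
R0 = Σ lx·mx = 0.776 → 0.78

0.78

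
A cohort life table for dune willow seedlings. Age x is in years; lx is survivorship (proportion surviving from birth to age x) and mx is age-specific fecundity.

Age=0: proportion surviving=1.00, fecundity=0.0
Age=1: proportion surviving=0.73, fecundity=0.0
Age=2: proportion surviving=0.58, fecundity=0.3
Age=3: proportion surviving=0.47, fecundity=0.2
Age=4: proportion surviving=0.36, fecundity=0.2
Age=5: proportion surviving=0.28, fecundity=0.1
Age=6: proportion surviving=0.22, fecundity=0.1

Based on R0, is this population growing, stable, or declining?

declining

R0 = Σ lx·mx = 0 + 0 + 0.174 + 0.094 + 0.072 + 0.028 + 0.022 = 0.39
R0 < 1, so the population is declining.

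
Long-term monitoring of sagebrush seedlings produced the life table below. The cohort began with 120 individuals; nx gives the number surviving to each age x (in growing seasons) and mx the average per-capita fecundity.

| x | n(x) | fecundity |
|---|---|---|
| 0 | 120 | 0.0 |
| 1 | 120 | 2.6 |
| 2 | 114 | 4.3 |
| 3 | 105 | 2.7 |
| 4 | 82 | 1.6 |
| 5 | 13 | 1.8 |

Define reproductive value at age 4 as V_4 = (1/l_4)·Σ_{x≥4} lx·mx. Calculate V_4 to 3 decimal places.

1.885

lx = nx/n0 = nx/120: 1, 1, 0.95, 0.875, 0.68333…, 0.10833…
lx·mx for x ≥ 4: 1.093333…, 0.195… → sum = 1.288333…
V_4 = 1.288333… / l_4 = 1.288333… / 0.683333… = 1.885366… → 1.885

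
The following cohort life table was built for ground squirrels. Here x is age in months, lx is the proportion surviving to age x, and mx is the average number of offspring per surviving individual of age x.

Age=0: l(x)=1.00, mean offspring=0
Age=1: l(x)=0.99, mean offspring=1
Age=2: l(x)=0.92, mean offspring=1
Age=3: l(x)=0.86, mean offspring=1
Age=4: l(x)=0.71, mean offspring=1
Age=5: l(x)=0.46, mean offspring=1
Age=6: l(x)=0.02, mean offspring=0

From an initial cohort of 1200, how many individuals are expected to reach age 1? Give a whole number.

Expected survivors = N0 · l_1 = 1200 × 0.99 = 1188 → 1188

1188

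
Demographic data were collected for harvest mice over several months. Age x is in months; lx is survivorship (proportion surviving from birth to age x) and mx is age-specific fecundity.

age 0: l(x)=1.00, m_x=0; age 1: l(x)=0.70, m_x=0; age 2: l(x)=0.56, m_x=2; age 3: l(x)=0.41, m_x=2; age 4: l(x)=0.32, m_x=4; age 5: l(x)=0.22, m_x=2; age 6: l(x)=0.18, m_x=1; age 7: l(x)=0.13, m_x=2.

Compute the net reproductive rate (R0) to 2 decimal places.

4.10

lx·mx by age: 0, 0, 1.12, 0.82, 1.28, 0.44, 0.18, 0.26
R0 = Σ lx·mx = 4.1 → 4.10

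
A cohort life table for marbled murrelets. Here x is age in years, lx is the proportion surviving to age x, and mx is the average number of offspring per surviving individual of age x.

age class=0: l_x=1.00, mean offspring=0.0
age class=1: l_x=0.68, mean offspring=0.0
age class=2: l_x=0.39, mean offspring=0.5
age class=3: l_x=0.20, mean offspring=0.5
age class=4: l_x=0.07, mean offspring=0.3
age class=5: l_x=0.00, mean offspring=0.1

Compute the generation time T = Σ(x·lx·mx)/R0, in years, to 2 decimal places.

lx·mx: 0, 0, 0.195, 0.1, 0.021, 0 → R0 = 0.316
x·lx·mx: 0, 0, 0.39, 0.3, 0.084, 0 → Σ = 0.774
T = 0.774 / 0.316 = 2.449367… → 2.45

2.45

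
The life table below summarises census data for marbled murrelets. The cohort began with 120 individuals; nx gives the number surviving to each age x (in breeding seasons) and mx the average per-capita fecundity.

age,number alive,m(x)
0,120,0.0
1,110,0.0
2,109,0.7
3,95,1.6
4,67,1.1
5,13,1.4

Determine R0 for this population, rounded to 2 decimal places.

lx = nx/n0 = nx/120: 1, 0.91667…, 0.90833…, 0.79167…, 0.55833…, 0.10833…
lx·mx by age: 0, 0, 0.635833…, 1.266667…, 0.614167…, 0.151667…
R0 = Σ lx·mx = 2.668333… → 2.67

2.67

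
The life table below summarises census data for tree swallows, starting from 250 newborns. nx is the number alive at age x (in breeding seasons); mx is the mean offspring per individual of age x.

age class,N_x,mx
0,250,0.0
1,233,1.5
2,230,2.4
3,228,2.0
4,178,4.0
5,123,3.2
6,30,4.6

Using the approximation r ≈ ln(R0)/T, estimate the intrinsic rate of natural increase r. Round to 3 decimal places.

lx = nx/n0 = nx/250: 1, 0.932, 0.92, 0.912, 0.712, 0.492, 0.12
R0 = Σ lx·mx = 0 + 1.398 + 2.208 + 1.824 + 2.848 + 1.5744 + 0.552 = 10.4044
Σ x·lx·mx = 33.862; T = 33.862/10.4044 = 3.25458…
r ≈ ln(R0)/T = ln(10.4044)/3.25458… = 0.71967… → 0.720

0.720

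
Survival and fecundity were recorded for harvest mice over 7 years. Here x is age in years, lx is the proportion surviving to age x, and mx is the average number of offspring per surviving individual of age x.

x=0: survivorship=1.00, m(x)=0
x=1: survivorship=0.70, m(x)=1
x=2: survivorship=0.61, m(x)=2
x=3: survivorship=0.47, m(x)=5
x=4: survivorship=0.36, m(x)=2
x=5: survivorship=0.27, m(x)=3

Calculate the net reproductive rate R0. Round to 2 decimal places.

lx·mx by age: 0, 0.7, 1.22, 2.35, 0.72, 0.81
R0 = Σ lx·mx = 5.8 → 5.80

5.80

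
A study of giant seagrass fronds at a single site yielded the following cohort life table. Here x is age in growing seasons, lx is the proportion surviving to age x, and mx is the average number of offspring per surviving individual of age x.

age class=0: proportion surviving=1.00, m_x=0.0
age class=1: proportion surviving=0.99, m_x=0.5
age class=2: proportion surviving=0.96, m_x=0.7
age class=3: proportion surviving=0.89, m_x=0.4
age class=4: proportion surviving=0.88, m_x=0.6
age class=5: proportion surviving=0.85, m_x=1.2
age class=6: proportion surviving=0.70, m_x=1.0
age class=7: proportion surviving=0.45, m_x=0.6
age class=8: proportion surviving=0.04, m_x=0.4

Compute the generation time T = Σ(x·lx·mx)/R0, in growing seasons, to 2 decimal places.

4.03

lx·mx: 0, 0.495, 0.672, 0.356, 0.528, 1.02, 0.7, 0.27, 0.016 → R0 = 4.057
x·lx·mx: 0, 0.495, 1.344, 1.068, 2.112, 5.1, 4.2, 1.89, 0.128 → Σ = 16.337
T = 16.337 / 4.057 = 4.026867… → 4.03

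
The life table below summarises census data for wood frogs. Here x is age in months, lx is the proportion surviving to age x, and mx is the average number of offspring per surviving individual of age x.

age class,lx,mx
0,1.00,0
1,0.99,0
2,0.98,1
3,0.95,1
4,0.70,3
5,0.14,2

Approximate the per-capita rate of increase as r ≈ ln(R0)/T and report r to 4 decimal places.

R0 = Σ lx·mx = 0 + 0 + 0.98 + 0.95 + 2.1 + 0.28 = 4.31
Σ x·lx·mx = 14.61; T = 14.61/4.31 = 3.38979…
r ≈ ln(R0)/T = ln(4.31)/3.38979… = 0.430982… → 0.4310

0.4310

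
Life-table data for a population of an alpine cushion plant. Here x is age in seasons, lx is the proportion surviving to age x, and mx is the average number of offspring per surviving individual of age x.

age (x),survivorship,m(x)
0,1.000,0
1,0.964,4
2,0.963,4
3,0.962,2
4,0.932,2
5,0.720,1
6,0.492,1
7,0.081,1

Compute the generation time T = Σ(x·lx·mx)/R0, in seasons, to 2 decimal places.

lx·mx: 0, 3.856, 3.852, 1.924, 1.864, 0.72, 0.492, 0.081 → R0 = 12.789
x·lx·mx: 0, 3.856, 7.704, 5.772, 7.456, 3.6, 2.952, 0.567 → Σ = 31.907
T = 31.907 / 12.789 = 2.494878… → 2.49

2.49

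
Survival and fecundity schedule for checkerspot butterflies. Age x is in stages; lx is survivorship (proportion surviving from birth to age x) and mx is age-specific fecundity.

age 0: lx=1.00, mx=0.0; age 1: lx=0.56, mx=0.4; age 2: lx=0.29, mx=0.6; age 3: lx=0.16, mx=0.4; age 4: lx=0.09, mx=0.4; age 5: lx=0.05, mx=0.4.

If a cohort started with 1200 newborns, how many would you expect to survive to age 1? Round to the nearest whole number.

Expected survivors = N0 · l_1 = 1200 × 0.56 = 672 → 672

672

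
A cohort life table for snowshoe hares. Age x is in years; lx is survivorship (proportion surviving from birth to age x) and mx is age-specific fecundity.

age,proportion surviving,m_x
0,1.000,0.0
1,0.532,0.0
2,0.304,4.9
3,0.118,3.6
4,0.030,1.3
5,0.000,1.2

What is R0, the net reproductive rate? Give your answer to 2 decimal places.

1.95

lx·mx by age: 0, 0, 1.4896, 0.4248, 0.039, 0
R0 = Σ lx·mx = 1.9534 → 1.95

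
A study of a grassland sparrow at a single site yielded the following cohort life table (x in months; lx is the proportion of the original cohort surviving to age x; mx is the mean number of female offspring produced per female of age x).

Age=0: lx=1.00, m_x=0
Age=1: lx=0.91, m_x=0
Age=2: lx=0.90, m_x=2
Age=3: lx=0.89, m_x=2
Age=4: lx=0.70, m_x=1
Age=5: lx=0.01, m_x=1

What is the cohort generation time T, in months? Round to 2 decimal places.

2.75

lx·mx: 0, 0, 1.8, 1.78, 0.7, 0.01 → R0 = 4.29
x·lx·mx: 0, 0, 3.6, 5.34, 2.8, 0.05 → Σ = 11.79
T = 11.79 / 4.29 = 2.748252… → 2.75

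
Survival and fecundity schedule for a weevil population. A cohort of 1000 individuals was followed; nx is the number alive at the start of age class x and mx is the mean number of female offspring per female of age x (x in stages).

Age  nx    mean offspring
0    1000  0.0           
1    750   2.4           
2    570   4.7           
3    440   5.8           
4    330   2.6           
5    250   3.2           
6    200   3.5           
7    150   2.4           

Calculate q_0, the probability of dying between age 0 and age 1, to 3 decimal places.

0.250

lx = nx/n0 = nx/1000: 1, 0.75, 0.57, 0.44, 0.33, 0.25, 0.2, 0.15
q_0 = (l_0 − l_1) / l_0 = (1 − 0.75) / 1
     = 0.25 / 1 = 0.25 → 0.250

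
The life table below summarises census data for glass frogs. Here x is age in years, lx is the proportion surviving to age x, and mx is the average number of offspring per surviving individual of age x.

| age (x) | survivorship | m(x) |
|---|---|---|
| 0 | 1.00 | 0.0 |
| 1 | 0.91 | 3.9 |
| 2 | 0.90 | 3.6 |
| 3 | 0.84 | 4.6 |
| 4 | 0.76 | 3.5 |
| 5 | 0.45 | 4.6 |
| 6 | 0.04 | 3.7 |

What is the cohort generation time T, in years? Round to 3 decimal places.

lx·mx: 0, 3.549, 3.24, 3.864, 2.66, 2.07, 0.148 → R0 = 15.531
x·lx·mx: 0, 3.549, 6.48, 11.592, 10.64, 10.35, 0.888 → Σ = 43.499
T = 43.499 / 15.531 = 2.800786… → 2.801

2.801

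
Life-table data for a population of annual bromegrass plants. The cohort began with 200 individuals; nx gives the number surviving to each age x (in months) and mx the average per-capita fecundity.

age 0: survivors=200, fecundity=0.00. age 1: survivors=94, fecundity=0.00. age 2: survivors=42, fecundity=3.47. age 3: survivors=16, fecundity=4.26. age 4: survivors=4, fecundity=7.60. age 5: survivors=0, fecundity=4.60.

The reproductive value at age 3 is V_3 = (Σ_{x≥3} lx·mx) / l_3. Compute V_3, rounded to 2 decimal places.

6.16

lx = nx/n0 = nx/200: 1, 0.47, 0.21, 0.08, 0.02, 0
lx·mx for x ≥ 3: 0.3408, 0.152, 0 → sum = 0.4928
V_3 = 0.4928 / l_3 = 0.4928 / 0.08 = 6.16 → 6.16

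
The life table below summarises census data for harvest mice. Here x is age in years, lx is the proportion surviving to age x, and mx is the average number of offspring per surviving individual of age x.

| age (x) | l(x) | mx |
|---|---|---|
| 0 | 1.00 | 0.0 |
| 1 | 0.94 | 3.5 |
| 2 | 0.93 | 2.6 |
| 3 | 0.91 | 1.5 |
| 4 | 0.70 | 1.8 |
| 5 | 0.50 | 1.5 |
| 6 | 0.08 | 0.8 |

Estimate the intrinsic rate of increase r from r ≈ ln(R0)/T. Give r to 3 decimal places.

0.946

R0 = Σ lx·mx = 0 + 3.29 + 2.418 + 1.365 + 1.26 + 0.75 + 0.064 = 9.147
Σ x·lx·mx = 21.395; T = 21.395/9.147 = 2.33902…
r ≈ ln(R0)/T = ln(9.147)/2.33902… = 0.94631… → 0.946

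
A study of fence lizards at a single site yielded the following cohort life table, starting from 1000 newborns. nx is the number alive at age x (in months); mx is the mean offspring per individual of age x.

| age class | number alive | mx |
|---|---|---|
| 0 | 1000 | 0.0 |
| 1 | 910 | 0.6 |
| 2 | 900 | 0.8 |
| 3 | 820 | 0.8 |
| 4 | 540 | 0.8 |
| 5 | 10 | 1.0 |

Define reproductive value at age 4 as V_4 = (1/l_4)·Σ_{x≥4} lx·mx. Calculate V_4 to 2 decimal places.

0.82

lx = nx/n0 = nx/1000: 1, 0.91, 0.9, 0.82, 0.54, 0.01
lx·mx for x ≥ 4: 0.432, 0.01 → sum = 0.442
V_4 = 0.442 / l_4 = 0.442 / 0.54 = 0.818519… → 0.82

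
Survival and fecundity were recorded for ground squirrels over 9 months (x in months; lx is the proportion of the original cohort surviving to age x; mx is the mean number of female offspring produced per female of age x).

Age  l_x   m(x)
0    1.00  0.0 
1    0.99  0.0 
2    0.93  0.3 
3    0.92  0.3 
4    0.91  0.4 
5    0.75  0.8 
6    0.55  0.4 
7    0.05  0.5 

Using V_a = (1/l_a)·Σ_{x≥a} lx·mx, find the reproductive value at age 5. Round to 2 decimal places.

1.13

lx·mx for x ≥ 5: 0.6, 0.22, 0.025 → sum = 0.845
V_5 = 0.845 / l_5 = 0.845 / 0.75 = 1.126667… → 1.13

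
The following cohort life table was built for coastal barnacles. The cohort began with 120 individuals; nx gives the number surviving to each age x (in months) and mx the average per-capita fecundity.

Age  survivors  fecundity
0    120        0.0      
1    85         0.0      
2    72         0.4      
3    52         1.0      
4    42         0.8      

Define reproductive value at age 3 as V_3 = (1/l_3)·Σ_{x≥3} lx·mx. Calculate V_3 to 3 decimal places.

1.646

lx = nx/n0 = nx/120: 1, 0.70833…, 0.6, 0.43333…, 0.35
lx·mx for x ≥ 3: 0.433333…, 0.28 → sum = 0.713333…
V_3 = 0.713333… / l_3 = 0.713333… / 0.433333… = 1.646154… → 1.646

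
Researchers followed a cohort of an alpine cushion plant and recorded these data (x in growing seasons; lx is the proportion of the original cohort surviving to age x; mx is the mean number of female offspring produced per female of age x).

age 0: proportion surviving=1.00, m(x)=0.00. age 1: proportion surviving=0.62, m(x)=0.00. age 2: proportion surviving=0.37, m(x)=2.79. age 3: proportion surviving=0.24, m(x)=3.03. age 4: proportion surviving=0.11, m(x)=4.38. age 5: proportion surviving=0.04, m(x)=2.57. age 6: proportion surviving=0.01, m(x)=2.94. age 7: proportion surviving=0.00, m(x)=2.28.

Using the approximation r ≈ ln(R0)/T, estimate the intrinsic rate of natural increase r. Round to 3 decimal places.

R0 = Σ lx·mx = 0 + 0 + 1.0323 + 0.7272 + 0.4818 + 0.1028 + 0.0294 + 0 = 2.3735
Σ x·lx·mx = 6.8638; T = 6.8638/2.3735 = 2.89185…
r ≈ ln(R0)/T = ln(2.3735)/2.89185… = 0.2989… → 0.299

0.299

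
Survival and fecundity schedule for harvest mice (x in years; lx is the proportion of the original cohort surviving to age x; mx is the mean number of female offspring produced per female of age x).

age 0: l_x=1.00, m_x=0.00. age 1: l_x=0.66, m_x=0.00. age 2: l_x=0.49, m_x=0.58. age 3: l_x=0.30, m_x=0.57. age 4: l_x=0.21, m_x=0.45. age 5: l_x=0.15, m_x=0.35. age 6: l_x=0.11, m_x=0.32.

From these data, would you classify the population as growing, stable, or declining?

declining

R0 = Σ lx·mx = 0 + 0 + 0.2842 + 0.171 + 0.0945 + 0.0525 + 0.0352 = 0.6374
R0 < 1, so the population is declining.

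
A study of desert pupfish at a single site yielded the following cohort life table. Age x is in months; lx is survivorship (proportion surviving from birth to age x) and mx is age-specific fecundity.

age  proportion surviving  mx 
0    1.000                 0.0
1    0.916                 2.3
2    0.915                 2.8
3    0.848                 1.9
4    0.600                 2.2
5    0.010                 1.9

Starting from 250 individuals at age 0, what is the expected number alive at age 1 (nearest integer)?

Expected survivors = N0 · l_1 = 250 × 0.916 = 229 → 229

229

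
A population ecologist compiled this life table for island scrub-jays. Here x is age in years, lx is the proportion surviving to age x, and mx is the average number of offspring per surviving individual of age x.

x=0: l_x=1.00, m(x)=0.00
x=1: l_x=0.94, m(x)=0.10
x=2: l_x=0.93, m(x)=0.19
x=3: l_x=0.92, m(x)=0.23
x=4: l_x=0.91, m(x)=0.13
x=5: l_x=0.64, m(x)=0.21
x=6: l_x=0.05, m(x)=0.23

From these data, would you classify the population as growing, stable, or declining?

R0 = Σ lx·mx = 0 + 0.094 + 0.1767 + 0.2116 + 0.1183 + 0.1344 + 0.0115 = 0.7465
R0 < 1, so the population is declining.

declining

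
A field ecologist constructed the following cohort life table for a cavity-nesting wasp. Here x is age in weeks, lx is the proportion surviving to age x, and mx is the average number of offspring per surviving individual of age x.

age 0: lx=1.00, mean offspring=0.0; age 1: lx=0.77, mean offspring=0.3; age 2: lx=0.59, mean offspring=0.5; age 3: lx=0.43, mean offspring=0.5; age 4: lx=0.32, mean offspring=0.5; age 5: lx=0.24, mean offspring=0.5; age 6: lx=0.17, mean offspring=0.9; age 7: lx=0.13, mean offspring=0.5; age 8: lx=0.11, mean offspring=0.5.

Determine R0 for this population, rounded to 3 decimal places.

1.294

lx·mx by age: 0, 0.231, 0.295, 0.215, 0.16, 0.12, 0.153, 0.065, 0.055
R0 = Σ lx·mx = 1.294 → 1.294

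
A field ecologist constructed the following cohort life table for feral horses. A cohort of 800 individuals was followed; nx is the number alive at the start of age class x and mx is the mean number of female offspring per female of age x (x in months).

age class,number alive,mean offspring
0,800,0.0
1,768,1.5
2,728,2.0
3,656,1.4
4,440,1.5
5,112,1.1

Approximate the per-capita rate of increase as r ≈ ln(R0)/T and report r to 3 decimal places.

lx = nx/n0 = nx/800: 1, 0.96, 0.91, 0.82, 0.55, 0.14
R0 = Σ lx·mx = 0 + 1.44 + 1.82 + 1.148 + 0.825 + 0.154 = 5.387
Σ x·lx·mx = 12.594; T = 12.594/5.387 = 2.33785…
r ≈ ln(R0)/T = ln(5.387)/2.33785… = 0.72031… → 0.720

0.720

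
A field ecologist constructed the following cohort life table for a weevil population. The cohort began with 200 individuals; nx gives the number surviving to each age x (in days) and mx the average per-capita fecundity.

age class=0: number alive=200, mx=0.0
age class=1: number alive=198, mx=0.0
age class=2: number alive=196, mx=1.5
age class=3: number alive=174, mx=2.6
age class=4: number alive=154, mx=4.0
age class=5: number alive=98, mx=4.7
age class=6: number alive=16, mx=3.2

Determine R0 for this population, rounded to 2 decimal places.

lx = nx/n0 = nx/200: 1, 0.99, 0.98, 0.87, 0.77, 0.49, 0.08
lx·mx by age: 0, 0, 1.47, 2.262, 3.08, 2.303, 0.256
R0 = Σ lx·mx = 9.371 → 9.37

9.37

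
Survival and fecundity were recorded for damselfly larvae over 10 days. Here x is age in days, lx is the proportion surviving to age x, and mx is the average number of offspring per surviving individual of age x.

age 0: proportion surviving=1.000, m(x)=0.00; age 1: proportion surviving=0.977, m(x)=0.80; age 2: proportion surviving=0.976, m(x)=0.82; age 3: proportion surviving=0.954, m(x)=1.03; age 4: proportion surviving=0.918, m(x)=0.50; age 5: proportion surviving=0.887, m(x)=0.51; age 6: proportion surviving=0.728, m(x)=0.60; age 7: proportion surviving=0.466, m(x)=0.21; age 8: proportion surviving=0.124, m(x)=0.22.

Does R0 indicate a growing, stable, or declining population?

R0 = Σ lx·mx = 0 + 0.7816 + 0.80032 + 0.98262 + 0.459 + 0.45237 + 0.4368 + 0.09786 + 0.02728 = 4.03785
R0 > 1, so the population is growing.

growing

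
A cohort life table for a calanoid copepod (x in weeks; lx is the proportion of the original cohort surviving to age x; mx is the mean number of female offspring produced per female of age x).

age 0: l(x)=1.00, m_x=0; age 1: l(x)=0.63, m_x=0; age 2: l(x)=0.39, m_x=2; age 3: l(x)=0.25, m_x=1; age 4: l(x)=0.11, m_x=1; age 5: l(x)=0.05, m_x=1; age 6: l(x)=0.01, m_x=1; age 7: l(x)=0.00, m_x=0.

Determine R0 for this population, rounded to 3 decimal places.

1.200

lx·mx by age: 0, 0, 0.78, 0.25, 0.11, 0.05, 0.01, 0
R0 = Σ lx·mx = 1.2 → 1.200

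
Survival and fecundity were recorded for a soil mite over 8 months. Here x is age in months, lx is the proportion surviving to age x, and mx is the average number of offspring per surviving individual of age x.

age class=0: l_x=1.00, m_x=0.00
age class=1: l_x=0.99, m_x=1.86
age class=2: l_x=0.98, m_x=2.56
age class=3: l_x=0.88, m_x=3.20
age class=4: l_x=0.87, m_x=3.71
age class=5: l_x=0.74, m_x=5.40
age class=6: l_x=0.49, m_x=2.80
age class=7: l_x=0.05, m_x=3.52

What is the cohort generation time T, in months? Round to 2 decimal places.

3.62

lx·mx: 0, 1.8414, 2.5088, 2.816, 3.2277, 3.996, 1.372, 0.176 → R0 = 15.9379
x·lx·mx: 0, 1.8414, 5.0176, 8.448, 12.9108, 19.98, 8.232, 1.232 → Σ = 57.6618
T = 57.6618 / 15.9379 = 3.617904… → 3.62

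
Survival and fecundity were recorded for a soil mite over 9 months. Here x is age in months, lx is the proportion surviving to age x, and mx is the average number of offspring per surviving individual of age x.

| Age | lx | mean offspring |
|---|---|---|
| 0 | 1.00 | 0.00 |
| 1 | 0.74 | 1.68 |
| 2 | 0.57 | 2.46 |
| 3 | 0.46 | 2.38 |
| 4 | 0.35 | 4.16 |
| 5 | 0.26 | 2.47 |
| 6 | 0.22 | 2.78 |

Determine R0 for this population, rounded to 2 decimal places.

lx·mx by age: 0, 1.2432, 1.4022, 1.0948, 1.456, 0.6422, 0.6116
R0 = Σ lx·mx = 6.45 → 6.45

6.45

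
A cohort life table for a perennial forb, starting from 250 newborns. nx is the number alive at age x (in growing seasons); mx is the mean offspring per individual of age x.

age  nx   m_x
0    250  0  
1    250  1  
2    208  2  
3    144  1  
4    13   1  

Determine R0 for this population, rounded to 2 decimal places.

lx = nx/n0 = nx/250: 1, 1, 0.832, 0.576, 0.052
lx·mx by age: 0, 1, 1.664, 0.576, 0.052
R0 = Σ lx·mx = 3.292 → 3.29

3.29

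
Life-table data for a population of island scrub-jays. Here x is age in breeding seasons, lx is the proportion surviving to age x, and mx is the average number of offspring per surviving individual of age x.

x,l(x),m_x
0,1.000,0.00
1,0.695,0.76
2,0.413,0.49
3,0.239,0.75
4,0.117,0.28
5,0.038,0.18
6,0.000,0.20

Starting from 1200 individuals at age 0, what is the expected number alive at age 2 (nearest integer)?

Expected survivors = N0 · l_2 = 1200 × 0.413 = 495.6 → 496

496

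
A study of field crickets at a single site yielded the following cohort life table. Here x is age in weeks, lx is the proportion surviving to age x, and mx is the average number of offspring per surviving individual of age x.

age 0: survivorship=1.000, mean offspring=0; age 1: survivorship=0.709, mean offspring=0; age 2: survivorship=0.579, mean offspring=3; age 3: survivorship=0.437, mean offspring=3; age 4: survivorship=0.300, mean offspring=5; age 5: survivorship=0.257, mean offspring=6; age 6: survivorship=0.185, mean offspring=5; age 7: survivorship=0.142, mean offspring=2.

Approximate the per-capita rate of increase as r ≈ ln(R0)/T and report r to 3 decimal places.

R0 = Σ lx·mx = 0 + 0 + 1.737 + 1.311 + 1.5 + 1.542 + 0.925 + 0.284 = 7.299
Σ x·lx·mx = 28.655; T = 28.655/7.299 = 3.92588…
r ≈ ln(R0)/T = ln(7.299)/3.92588… = 0.50632… → 0.506

0.506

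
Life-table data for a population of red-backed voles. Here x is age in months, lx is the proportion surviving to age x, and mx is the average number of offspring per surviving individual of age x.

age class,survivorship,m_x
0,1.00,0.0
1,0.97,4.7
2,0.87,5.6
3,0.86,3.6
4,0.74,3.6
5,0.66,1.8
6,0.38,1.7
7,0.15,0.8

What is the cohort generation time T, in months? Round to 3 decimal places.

lx·mx: 0, 4.559, 4.872, 3.096, 2.664, 1.188, 0.646, 0.12 → R0 = 17.145
x·lx·mx: 0, 4.559, 9.744, 9.288, 10.656, 5.94, 3.876, 0.84 → Σ = 44.903
T = 44.903 / 17.145 = 2.619014… → 2.619

2.619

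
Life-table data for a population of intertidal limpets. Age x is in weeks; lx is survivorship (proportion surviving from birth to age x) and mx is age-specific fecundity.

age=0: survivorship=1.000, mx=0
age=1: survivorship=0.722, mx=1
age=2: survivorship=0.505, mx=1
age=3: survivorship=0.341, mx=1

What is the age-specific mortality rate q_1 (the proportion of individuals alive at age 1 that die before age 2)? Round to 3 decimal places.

0.301

q_1 = (l_1 − l_2) / l_1 = (0.722 − 0.505) / 0.722
     = 0.217 / 0.722 = 0.300554… → 0.301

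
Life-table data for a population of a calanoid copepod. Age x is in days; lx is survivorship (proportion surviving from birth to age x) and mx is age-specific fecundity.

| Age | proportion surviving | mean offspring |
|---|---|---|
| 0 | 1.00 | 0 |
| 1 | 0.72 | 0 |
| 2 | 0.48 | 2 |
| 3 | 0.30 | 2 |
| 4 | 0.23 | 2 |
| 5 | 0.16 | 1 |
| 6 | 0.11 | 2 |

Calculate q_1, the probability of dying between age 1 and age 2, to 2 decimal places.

q_1 = (l_1 − l_2) / l_1 = (0.72 − 0.48) / 0.72
     = 0.24 / 0.72 = 0.333333… → 0.33

0.33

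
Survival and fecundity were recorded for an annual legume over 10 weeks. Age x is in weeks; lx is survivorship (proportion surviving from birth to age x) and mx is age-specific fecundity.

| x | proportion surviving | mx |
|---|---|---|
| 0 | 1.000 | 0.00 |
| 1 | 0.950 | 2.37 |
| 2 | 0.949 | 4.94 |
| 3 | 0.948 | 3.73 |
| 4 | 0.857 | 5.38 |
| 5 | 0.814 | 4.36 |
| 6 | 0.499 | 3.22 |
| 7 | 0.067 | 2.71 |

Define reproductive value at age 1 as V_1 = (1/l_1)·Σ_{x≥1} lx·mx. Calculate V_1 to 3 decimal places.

21.499

lx·mx for x ≥ 1: 2.2515, 4.68806, 3.53604, 4.61066, 3.54904, 1.60678, 0.18157 → sum = 20.42365
V_1 = 20.42365 / l_1 = 20.42365 / 0.95 = 21.498579… → 21.499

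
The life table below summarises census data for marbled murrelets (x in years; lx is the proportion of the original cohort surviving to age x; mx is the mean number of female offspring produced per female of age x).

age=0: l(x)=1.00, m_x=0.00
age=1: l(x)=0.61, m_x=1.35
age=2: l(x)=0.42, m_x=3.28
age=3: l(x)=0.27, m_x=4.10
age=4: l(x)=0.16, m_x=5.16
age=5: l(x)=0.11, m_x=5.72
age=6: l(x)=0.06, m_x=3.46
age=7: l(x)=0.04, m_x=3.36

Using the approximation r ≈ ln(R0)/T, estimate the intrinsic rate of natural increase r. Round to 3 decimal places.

0.536

R0 = Σ lx·mx = 0 + 0.8235 + 1.3776 + 1.107 + 0.8256 + 0.6292 + 0.2076 + 0.1344 = 5.1049
Σ x·lx·mx = 15.5345; T = 15.5345/5.1049 = 3.04306…
r ≈ ln(R0)/T = ln(5.1049)/3.04306… = 0.53571… → 0.536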